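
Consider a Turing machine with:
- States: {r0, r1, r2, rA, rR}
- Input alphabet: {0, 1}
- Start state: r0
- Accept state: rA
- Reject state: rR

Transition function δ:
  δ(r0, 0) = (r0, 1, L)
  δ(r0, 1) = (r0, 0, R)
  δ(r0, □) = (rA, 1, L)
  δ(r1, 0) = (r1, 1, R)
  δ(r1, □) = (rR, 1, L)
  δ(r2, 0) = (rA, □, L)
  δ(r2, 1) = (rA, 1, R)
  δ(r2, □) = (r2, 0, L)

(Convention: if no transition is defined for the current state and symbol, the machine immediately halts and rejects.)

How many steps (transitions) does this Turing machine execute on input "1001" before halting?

Execution trace:
Initial: [r0]1001
Step 1: δ(r0, 1) = (r0, 0, R) → 0[r0]001
Step 2: δ(r0, 0) = (r0, 1, L) → [r0]0101
Step 3: δ(r0, 0) = (r0, 1, L) → [r0]□1101
Step 4: δ(r0, □) = (rA, 1, L) → [rA]□11101

The machine reaches the accept state rA and halts.

The machine executed 4 steps before halting.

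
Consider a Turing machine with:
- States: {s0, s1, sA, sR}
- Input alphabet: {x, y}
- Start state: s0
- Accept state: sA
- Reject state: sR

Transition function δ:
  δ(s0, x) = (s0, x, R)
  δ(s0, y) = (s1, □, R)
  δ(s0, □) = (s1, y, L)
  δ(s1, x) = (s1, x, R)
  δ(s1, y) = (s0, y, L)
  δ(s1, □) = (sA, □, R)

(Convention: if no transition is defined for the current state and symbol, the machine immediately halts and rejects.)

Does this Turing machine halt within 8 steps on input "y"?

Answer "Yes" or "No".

Execution trace:
Initial: [s0]y
Step 1: δ(s0, y) = (s1, □, R) → □[s1]□
Step 2: δ(s1, □) = (sA, □, R) → □□[sA]□

The machine reaches the accept state sA and halts.
The machine halted after 2 steps (within the 8-step bound).

Answer: Yes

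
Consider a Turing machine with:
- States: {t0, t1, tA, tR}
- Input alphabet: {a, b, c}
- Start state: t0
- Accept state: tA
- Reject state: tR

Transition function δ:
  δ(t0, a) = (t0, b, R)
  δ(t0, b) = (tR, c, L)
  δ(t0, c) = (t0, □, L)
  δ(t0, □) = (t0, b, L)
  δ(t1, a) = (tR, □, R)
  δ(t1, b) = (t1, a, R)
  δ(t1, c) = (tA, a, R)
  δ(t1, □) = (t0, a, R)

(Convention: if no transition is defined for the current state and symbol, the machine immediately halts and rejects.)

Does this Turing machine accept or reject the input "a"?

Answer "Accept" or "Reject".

Execution trace:
Initial: [t0]a
Step 1: δ(t0, a) = (t0, b, R) → b[t0]□
Step 2: δ(t0, □) = (t0, b, L) → [t0]bb
Step 3: δ(t0, b) = (tR, c, L) → [tR]□cb

The machine reaches the reject state tR and halts.

Answer: Reject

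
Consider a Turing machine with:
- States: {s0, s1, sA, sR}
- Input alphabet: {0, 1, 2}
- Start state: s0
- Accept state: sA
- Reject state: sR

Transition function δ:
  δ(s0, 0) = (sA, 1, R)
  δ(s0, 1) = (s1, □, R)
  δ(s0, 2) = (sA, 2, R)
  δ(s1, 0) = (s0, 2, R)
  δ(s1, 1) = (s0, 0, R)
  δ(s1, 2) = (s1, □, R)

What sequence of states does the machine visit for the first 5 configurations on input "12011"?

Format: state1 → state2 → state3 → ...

Execution trace:
Initial: [s0]12011
Step 1: δ(s0, 1) = (s1, □, R) → □[s1]2011
Step 2: δ(s1, 2) = (s1, □, R) → □□[s1]011
Step 3: δ(s1, 0) = (s0, 2, R) → □□2[s0]11
Step 4: δ(s0, 1) = (s1, □, R) → □□2□[s1]1

State sequence: s0 → s1 → s1 → s0 → s1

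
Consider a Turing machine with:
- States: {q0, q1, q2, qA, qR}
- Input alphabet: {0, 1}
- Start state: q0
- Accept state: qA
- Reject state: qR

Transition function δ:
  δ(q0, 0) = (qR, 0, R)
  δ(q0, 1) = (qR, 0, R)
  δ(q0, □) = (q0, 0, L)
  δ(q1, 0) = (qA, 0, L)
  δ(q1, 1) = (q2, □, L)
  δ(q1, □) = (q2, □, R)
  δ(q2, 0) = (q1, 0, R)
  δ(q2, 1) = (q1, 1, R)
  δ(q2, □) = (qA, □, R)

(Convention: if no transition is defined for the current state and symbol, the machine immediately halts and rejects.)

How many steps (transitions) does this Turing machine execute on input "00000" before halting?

Execution trace:
Initial: [q0]00000
Step 1: δ(q0, 0) = (qR, 0, R) → 0[qR]0000

The machine reaches the reject state qR and halts.

The machine executed 1 step before halting.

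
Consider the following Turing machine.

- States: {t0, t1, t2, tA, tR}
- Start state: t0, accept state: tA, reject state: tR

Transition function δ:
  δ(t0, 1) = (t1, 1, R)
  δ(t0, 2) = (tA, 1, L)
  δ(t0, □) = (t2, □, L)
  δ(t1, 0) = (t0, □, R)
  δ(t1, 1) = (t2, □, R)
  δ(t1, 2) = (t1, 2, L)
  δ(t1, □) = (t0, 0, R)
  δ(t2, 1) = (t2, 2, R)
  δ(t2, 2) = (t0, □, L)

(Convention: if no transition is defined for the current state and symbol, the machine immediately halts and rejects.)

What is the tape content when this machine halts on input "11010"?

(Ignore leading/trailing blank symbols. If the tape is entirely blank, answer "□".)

Execution trace:
Initial: [t0]11010
Step 1: δ(t0, 1) = (t1, 1, R) → 1[t1]1010
Step 2: δ(t1, 1) = (t2, □, R) → 1□[t2]010

No transition is defined for δ(t2, 0). By convention the machine halts and rejects.

Final tape (ignoring leading/trailing blanks): 1□010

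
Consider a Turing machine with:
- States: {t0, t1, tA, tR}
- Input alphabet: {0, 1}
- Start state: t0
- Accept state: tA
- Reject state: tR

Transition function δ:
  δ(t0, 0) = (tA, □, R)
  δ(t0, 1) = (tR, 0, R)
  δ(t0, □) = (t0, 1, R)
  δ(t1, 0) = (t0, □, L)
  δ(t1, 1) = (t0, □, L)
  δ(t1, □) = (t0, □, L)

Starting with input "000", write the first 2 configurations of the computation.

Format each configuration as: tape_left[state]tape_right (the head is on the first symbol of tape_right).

Transitions applied:
Step 1: δ(t0, 0) = (tA, □, R)

The first 2 configurations are:
[t0]000 ⊢ □[tA]00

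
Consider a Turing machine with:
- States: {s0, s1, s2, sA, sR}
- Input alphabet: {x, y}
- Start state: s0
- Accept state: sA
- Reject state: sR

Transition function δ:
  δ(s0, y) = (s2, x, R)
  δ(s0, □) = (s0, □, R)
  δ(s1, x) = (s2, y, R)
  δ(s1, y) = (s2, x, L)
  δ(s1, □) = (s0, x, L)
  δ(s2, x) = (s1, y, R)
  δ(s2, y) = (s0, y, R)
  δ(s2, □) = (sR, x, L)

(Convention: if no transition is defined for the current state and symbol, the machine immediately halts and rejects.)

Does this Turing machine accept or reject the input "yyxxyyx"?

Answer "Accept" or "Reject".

Execution trace:
Initial: [s0]yyxxyyx
Step 1: δ(s0, y) = (s2, x, R) → x[s2]yxxyyx
Step 2: δ(s2, y) = (s0, y, R) → xy[s0]xxyyx

No transition is defined for δ(s0, x). By convention the machine halts and rejects.

Answer: Reject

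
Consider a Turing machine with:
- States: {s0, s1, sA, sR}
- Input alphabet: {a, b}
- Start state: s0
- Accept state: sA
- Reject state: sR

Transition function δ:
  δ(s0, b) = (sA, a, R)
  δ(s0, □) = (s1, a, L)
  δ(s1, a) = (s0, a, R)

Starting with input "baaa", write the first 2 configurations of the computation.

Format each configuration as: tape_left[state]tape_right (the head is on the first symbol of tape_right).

Transitions applied:
Step 1: δ(s0, b) = (sA, a, R)

The first 2 configurations are:
[s0]baaa ⊢ a[sA]aaa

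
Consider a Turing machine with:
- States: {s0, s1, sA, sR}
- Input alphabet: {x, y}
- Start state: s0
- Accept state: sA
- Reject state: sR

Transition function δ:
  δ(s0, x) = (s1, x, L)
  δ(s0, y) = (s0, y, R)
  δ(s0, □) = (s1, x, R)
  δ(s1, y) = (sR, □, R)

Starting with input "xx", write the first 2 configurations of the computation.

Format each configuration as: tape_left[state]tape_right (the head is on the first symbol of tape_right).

Transitions applied:
Step 1: δ(s0, x) = (s1, x, L)

The first 2 configurations are:
[s0]xx ⊢ [s1]□xx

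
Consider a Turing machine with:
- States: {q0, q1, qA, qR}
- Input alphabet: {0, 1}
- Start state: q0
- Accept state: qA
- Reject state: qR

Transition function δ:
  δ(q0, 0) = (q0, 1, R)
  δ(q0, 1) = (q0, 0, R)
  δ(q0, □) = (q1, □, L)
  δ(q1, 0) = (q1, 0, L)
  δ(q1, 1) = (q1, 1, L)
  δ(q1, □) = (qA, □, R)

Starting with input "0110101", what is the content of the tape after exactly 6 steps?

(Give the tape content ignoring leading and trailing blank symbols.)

Execution trace:
Initial: [q0]0110101
Step 1: δ(q0, 0) = (q0, 1, R) → 1[q0]110101
Step 2: δ(q0, 1) = (q0, 0, R) → 10[q0]10101
Step 3: δ(q0, 1) = (q0, 0, R) → 100[q0]0101
Step 4: δ(q0, 0) = (q0, 1, R) → 1001[q0]101
Step 5: δ(q0, 1) = (q0, 0, R) → 10010[q0]01
Step 6: δ(q0, 0) = (q0, 1, R) → 100101[q0]1

After 6 steps, the tape (ignoring leading/trailing blanks) is: 1001011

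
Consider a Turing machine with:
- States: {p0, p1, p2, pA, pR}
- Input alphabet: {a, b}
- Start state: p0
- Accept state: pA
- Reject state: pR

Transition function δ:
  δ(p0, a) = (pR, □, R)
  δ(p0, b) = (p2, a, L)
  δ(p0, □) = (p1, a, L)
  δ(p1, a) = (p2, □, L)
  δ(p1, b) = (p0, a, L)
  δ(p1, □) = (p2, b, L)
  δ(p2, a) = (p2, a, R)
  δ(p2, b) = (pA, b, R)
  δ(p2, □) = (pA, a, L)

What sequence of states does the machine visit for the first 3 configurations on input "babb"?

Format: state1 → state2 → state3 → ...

Execution trace:
Initial: [p0]babb
Step 1: δ(p0, b) = (p2, a, L) → [p2]□aabb
Step 2: δ(p2, □) = (pA, a, L) → [pA]□aaabb

The machine reaches the accept state pA and halts.

State sequence: p0 → p2 → pA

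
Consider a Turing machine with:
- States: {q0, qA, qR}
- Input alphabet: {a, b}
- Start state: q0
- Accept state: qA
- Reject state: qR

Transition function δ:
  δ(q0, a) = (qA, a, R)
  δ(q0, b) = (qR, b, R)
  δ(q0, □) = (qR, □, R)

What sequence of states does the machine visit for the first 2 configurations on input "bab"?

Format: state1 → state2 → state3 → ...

Execution trace:
Initial: [q0]bab
Step 1: δ(q0, b) = (qR, b, R) → b[qR]ab

The machine reaches the reject state qR and halts.

State sequence: q0 → qR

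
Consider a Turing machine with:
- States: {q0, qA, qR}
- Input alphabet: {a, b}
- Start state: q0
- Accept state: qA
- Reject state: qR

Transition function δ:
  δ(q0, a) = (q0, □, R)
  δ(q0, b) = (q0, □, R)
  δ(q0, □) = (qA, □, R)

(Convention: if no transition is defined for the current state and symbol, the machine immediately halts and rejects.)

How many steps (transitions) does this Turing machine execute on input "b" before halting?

Execution trace:
Initial: [q0]b
Step 1: δ(q0, b) = (q0, □, R) → □[q0]□
Step 2: δ(q0, □) = (qA, □, R) → □□[qA]□

The machine reaches the accept state qA and halts.

The machine executed 2 steps before halting.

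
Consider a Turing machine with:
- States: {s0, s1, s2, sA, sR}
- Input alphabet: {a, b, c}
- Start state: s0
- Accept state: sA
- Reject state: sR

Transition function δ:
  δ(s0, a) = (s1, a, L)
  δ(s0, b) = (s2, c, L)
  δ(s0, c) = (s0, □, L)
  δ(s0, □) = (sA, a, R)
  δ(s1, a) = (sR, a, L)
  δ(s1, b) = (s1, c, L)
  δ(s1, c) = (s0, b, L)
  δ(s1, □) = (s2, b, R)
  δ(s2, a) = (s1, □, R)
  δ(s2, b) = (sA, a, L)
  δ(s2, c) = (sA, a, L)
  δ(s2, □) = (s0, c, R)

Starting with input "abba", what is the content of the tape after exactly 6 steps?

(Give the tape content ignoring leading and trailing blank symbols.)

Execution trace:
Initial: [s0]abba
Step 1: δ(s0, a) = (s1, a, L) → [s1]□abba
Step 2: δ(s1, □) = (s2, b, R) → b[s2]abba
Step 3: δ(s2, a) = (s1, □, R) → b□[s1]bba
Step 4: δ(s1, b) = (s1, c, L) → b[s1]□cba
Step 5: δ(s1, □) = (s2, b, R) → bb[s2]cba
Step 6: δ(s2, c) = (sA, a, L) → b[sA]baba

The machine reaches the accept state sA and halts.

After 6 steps, the tape (ignoring leading/trailing blanks) is: bbaba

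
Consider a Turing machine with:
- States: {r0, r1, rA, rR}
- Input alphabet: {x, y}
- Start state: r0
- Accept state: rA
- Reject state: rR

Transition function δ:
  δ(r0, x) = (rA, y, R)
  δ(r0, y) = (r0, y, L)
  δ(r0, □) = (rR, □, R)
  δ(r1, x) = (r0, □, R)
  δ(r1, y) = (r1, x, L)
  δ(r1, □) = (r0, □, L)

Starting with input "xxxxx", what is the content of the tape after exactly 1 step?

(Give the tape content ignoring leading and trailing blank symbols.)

Execution trace:
Initial: [r0]xxxxx
Step 1: δ(r0, x) = (rA, y, R) → y[rA]xxxx

The machine reaches the accept state rA and halts.

After 1 step, the tape (ignoring leading/trailing blanks) is: yxxxx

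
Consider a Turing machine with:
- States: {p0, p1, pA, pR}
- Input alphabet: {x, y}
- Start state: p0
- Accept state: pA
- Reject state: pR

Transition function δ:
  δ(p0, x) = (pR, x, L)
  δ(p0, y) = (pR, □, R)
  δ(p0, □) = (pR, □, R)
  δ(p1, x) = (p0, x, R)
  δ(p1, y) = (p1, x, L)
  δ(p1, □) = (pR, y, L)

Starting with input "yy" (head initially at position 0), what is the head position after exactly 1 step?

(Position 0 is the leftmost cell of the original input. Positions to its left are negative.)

Execution trace (head position shown):
Step 0: [p0]yy  (head at position 0)
Step 1: move right → □[pR]y  (head at position 1)

After 1 step, the head is at position 1.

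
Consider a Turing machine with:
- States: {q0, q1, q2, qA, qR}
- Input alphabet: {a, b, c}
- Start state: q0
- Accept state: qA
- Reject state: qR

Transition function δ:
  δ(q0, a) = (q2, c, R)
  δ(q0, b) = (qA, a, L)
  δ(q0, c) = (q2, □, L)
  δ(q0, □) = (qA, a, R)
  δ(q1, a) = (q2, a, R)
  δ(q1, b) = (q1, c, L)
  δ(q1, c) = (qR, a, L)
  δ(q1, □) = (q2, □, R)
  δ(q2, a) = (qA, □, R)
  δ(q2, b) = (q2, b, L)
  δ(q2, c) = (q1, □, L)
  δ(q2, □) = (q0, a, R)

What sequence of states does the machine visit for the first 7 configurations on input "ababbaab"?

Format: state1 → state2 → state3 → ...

Execution trace:
Initial: [q0]ababbaab
Step 1: δ(q0, a) = (q2, c, R) → c[q2]babbaab
Step 2: δ(q2, b) = (q2, b, L) → [q2]cbabbaab
Step 3: δ(q2, c) = (q1, □, L) → [q1]□□babbaab
Step 4: δ(q1, □) = (q2, □, R) → □[q2]□babbaab
Step 5: δ(q2, □) = (q0, a, R) → □a[q0]babbaab
Step 6: δ(q0, b) = (qA, a, L) → □[qA]aaabbaab

The machine reaches the accept state qA and halts.

State sequence: q0 → q2 → q2 → q1 → q2 → q0 → qA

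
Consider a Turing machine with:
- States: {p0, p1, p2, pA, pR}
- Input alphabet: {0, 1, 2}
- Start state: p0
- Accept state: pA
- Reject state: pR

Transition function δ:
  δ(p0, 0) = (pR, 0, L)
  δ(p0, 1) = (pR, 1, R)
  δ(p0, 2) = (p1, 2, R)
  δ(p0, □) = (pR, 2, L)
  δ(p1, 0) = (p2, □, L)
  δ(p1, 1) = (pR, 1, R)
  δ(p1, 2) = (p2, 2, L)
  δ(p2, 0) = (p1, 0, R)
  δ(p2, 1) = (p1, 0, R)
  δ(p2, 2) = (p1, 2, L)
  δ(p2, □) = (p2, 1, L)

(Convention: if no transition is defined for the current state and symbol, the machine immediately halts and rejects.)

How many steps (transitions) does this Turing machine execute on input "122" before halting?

Execution trace:
Initial: [p0]122
Step 1: δ(p0, 1) = (pR, 1, R) → 1[pR]22

The machine reaches the reject state pR and halts.

The machine executed 1 step before halting.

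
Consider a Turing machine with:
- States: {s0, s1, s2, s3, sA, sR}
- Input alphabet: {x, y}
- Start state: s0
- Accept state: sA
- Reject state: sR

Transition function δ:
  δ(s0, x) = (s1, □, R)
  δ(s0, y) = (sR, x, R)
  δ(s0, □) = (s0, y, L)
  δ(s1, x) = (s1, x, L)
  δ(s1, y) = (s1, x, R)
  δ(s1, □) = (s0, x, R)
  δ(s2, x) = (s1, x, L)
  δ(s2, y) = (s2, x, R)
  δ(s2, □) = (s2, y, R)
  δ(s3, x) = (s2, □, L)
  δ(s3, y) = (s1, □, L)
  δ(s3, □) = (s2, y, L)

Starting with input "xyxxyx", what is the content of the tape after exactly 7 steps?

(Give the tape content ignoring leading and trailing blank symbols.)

Execution trace:
Initial: [s0]xyxxyx
Step 1: δ(s0, x) = (s1, □, R) → □[s1]yxxyx
Step 2: δ(s1, y) = (s1, x, R) → □x[s1]xxyx
Step 3: δ(s1, x) = (s1, x, L) → □[s1]xxxyx
Step 4: δ(s1, x) = (s1, x, L) → [s1]□xxxyx
Step 5: δ(s1, □) = (s0, x, R) → x[s0]xxxyx
Step 6: δ(s0, x) = (s1, □, R) → x□[s1]xxyx
Step 7: δ(s1, x) = (s1, x, L) → x[s1]□xxyx

After 7 steps, the tape (ignoring leading/trailing blanks) is: x□xxyx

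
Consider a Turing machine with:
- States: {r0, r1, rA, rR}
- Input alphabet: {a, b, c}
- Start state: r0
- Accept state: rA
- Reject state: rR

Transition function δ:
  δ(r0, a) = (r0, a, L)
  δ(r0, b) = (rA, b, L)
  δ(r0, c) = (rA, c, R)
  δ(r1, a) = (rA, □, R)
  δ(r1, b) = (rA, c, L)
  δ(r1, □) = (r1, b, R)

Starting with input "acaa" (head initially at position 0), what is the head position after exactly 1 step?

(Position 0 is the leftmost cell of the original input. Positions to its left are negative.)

Execution trace (head position shown):
Step 0: [r0]acaa  (head at position 0)
Step 1: move left → [r0]□acaa  (head at position -1)

After 1 step, the head is at position -1.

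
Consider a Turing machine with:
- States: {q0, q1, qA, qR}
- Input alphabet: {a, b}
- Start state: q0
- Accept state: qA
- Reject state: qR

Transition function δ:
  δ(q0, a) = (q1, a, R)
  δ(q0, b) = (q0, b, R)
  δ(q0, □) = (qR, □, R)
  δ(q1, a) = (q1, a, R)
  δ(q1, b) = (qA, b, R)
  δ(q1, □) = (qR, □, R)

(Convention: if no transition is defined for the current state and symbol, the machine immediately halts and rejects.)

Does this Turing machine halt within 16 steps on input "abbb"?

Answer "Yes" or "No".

Execution trace:
Initial: [q0]abbb
Step 1: δ(q0, a) = (q1, a, R) → a[q1]bbb
Step 2: δ(q1, b) = (qA, b, R) → ab[qA]bb

The machine reaches the accept state qA and halts.
The machine halted after 2 steps (within the 16-step bound).

Answer: Yes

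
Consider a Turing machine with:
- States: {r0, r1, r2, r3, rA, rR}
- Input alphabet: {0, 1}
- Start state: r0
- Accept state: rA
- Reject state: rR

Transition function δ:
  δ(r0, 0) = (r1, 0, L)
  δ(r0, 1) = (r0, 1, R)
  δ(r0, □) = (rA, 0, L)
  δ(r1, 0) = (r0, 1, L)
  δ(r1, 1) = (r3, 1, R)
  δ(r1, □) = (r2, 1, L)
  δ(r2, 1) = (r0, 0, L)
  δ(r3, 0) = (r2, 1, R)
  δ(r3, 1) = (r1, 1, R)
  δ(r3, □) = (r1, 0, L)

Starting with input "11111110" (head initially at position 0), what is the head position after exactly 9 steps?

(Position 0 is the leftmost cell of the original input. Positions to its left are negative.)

Execution trace (head position shown):
Step 0: [r0]11111110  (head at position 0)
Step 1: move right → 1[r0]1111110  (head at position 1)
Step 2: move right → 11[r0]111110  (head at position 2)
Step 3: move right → 111[r0]11110  (head at position 3)
Step 4: move right → 1111[r0]1110  (head at position 4)
Step 5: move right → 11111[r0]110  (head at position 5)
Step 6: move right → 111111[r0]10  (head at position 6)
Step 7: move right → 1111111[r0]0  (head at position 7)
Step 8: move left → 111111[r1]10  (head at position 6)
Step 9: move right → 1111111[r3]0  (head at position 7)

After 9 steps, the head is at position 7.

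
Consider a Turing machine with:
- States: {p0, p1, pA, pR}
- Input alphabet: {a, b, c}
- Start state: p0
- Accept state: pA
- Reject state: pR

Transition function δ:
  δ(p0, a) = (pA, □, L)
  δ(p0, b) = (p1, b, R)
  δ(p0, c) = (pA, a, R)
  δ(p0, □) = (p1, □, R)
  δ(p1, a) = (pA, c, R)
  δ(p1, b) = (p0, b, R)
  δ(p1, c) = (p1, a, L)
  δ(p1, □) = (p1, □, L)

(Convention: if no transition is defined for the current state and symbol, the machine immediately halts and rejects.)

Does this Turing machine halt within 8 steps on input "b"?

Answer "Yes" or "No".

Execution trace:
Initial: [p0]b
Step 1: δ(p0, b) = (p1, b, R) → b[p1]□
Step 2: δ(p1, □) = (p1, □, L) → [p1]b□
Step 3: δ(p1, b) = (p0, b, R) → b[p0]□
Step 4: δ(p0, □) = (p1, □, R) → b□[p1]□
Step 5: δ(p1, □) = (p1, □, L) → b[p1]□□
Step 6: δ(p1, □) = (p1, □, L) → [p1]b□□
Step 7: δ(p1, b) = (p0, b, R) → b[p0]□□
Step 8: δ(p0, □) = (p1, □, R) → b□[p1]□

The machine has not reached a halting state after 8 steps.
The machine did not halt within the 8-step bound.

Answer: No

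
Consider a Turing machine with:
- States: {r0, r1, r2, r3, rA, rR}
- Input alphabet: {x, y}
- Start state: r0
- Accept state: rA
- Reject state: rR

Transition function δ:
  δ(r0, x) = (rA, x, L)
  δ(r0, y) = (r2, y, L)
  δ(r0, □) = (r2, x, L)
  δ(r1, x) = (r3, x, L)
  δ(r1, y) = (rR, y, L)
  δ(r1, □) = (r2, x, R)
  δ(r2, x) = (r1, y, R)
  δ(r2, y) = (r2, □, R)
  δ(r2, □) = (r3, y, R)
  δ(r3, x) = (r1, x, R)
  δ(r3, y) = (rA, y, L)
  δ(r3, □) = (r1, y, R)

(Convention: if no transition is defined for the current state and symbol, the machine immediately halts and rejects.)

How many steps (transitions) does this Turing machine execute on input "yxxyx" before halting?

Execution trace:
Initial: [r0]yxxyx
Step 1: δ(r0, y) = (r2, y, L) → [r2]□yxxyx
Step 2: δ(r2, □) = (r3, y, R) → y[r3]yxxyx
Step 3: δ(r3, y) = (rA, y, L) → [rA]yyxxyx

The machine reaches the accept state rA and halts.

The machine executed 3 steps before halting.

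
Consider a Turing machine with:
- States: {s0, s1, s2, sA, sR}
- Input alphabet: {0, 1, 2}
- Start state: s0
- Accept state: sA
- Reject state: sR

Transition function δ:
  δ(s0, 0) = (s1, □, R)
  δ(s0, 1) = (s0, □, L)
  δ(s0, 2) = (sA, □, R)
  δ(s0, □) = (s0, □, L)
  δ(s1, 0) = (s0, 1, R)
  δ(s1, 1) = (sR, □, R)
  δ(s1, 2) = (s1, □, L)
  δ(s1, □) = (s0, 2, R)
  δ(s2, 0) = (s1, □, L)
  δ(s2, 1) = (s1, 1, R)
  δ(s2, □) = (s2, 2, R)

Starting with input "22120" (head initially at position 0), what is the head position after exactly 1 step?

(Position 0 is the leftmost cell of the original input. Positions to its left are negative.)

Execution trace (head position shown):
Step 0: [s0]22120  (head at position 0)
Step 1: move right → □[sA]2120  (head at position 1)

After 1 step, the head is at position 1.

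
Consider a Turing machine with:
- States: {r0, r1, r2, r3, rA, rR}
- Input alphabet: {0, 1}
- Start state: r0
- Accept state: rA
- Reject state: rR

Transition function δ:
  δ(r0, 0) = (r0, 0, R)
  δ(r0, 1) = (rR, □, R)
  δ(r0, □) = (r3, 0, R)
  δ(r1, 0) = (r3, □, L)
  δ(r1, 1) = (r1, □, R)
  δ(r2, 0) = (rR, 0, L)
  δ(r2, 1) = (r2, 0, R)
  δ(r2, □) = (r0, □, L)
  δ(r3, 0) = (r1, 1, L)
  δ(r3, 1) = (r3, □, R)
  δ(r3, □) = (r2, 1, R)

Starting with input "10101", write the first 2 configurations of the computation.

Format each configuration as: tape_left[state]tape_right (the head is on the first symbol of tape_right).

Transitions applied:
Step 1: δ(r0, 1) = (rR, □, R)

The first 2 configurations are:
[r0]10101 ⊢ □[rR]0101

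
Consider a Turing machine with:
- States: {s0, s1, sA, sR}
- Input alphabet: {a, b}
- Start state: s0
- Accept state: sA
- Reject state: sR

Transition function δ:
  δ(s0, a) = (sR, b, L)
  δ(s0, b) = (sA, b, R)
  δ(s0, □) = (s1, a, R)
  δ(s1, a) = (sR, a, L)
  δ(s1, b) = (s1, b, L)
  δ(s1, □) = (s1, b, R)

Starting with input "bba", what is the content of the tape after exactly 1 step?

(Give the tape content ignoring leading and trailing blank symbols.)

Execution trace:
Initial: [s0]bba
Step 1: δ(s0, b) = (sA, b, R) → b[sA]ba

The machine reaches the accept state sA and halts.

After 1 step, the tape (ignoring leading/trailing blanks) is: bba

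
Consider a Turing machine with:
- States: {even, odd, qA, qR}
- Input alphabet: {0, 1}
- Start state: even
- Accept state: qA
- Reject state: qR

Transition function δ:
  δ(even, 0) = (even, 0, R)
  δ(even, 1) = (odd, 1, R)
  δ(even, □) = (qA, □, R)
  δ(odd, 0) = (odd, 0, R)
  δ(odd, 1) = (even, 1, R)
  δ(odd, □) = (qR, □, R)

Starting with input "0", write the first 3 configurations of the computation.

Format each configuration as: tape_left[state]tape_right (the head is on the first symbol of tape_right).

Transitions applied:
Step 1: δ(even, 0) = (even, 0, R)
Step 2: δ(even, □) = (qA, □, R)

The first 3 configurations are:
[even]0 ⊢ 0[even]□ ⊢ 0□[qA]□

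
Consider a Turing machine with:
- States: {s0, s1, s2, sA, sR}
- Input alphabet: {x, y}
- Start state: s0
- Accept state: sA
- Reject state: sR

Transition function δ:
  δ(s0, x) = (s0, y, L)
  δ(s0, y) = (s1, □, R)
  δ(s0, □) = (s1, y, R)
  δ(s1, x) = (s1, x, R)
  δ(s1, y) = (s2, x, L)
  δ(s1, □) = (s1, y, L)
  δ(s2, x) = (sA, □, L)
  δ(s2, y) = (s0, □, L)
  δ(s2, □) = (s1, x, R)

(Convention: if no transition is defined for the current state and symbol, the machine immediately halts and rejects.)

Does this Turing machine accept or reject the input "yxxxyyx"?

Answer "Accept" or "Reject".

Execution trace:
Initial: [s0]yxxxyyx
Step 1: δ(s0, y) = (s1, □, R) → □[s1]xxxyyx
Step 2: δ(s1, x) = (s1, x, R) → □x[s1]xxyyx
Step 3: δ(s1, x) = (s1, x, R) → □xx[s1]xyyx
Step 4: δ(s1, x) = (s1, x, R) → □xxx[s1]yyx
Step 5: δ(s1, y) = (s2, x, L) → □xx[s2]xxyx
Step 6: δ(s2, x) = (sA, □, L) → □x[sA]x□xyx

The machine reaches the accept state sA and halts.

Answer: Accept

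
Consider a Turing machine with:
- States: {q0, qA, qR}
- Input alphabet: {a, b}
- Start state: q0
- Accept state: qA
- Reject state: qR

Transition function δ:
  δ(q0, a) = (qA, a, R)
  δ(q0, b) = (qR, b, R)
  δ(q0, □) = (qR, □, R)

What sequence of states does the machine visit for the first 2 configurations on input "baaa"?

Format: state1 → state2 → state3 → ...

Execution trace:
Initial: [q0]baaa
Step 1: δ(q0, b) = (qR, b, R) → b[qR]aaa

The machine reaches the reject state qR and halts.

State sequence: q0 → qR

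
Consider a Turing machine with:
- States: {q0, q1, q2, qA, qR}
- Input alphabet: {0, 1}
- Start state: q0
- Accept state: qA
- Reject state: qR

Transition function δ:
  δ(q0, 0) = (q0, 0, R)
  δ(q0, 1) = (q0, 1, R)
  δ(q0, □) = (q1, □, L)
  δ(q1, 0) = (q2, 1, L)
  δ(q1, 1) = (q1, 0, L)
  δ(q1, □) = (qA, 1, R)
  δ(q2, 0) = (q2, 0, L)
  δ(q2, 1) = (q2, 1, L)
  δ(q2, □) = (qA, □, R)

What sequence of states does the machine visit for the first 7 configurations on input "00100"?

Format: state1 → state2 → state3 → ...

Execution trace:
Initial: [q0]00100
Step 1: δ(q0, 0) = (q0, 0, R) → 0[q0]0100
Step 2: δ(q0, 0) = (q0, 0, R) → 00[q0]100
Step 3: δ(q0, 1) = (q0, 1, R) → 001[q0]00
Step 4: δ(q0, 0) = (q0, 0, R) → 0010[q0]0
Step 5: δ(q0, 0) = (q0, 0, R) → 00100[q0]□
Step 6: δ(q0, □) = (q1, □, L) → 0010[q1]0□

State sequence: q0 → q0 → q0 → q0 → q0 → q0 → q1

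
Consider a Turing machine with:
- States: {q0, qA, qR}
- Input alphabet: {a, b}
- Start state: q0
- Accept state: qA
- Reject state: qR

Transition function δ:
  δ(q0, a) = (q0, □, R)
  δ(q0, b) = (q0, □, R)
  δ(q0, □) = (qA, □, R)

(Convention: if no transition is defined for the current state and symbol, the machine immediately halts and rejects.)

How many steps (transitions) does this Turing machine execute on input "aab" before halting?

Execution trace:
Initial: [q0]aab
Step 1: δ(q0, a) = (q0, □, R) → □[q0]ab
Step 2: δ(q0, a) = (q0, □, R) → □□[q0]b
Step 3: δ(q0, b) = (q0, □, R) → □□□[q0]□
Step 4: δ(q0, □) = (qA, □, R) → □□□□[qA]□

The machine reaches the accept state qA and halts.

The machine executed 4 steps before halting.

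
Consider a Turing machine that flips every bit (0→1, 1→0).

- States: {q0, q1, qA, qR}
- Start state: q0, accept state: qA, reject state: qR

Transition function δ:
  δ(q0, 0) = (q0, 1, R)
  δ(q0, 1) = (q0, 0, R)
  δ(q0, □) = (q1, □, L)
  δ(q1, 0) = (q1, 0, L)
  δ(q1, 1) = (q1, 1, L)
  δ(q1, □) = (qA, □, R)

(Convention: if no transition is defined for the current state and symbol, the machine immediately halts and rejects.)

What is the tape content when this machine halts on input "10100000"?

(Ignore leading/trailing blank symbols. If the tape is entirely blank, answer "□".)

Execution trace:
Initial: [q0]10100000
Step 1: δ(q0, 1) = (q0, 0, R) → 0[q0]0100000
Step 2: δ(q0, 0) = (q0, 1, R) → 01[q0]100000
Step 3: δ(q0, 1) = (q0, 0, R) → 010[q0]00000
Step 4: δ(q0, 0) = (q0, 1, R) → 0101[q0]0000
Step 5: δ(q0, 0) = (q0, 1, R) → 01011[q0]000
Step 6: δ(q0, 0) = (q0, 1, R) → 010111[q0]00
Step 7: δ(q0, 0) = (q0, 1, R) → 0101111[q0]0
Step 8: δ(q0, 0) = (q0, 1, R) → 01011111[q0]□
Step 9: δ(q0, □) = (q1, □, L) → 0101111[q1]1□
Step 10: δ(q1, 1) = (q1, 1, L) → 010111[q1]11□
Step 11: δ(q1, 1) = (q1, 1, L) → 01011[q1]111□
Step 12: δ(q1, 1) = (q1, 1, L) → 0101[q1]1111□
Step 13: δ(q1, 1) = (q1, 1, L) → 010[q1]11111□
Step 14: δ(q1, 1) = (q1, 1, L) → 01[q1]011111□
Step 15: δ(q1, 0) = (q1, 0, L) → 0[q1]1011111□
Step 16: δ(q1, 1) = (q1, 1, L) → [q1]01011111□
Step 17: δ(q1, 0) = (q1, 0, L) → [q1]□01011111□
Step 18: δ(q1, □) = (qA, □, R) → □[qA]01011111□

The machine reaches the accept state qA and halts.

Final tape (ignoring leading/trailing blanks): 01011111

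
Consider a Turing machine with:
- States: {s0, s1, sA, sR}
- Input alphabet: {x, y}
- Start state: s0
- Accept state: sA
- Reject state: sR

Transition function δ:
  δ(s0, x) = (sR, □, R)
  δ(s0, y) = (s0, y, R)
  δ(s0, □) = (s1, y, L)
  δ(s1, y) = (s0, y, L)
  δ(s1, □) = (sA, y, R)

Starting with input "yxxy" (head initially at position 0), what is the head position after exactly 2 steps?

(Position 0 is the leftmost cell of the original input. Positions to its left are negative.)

Execution trace (head position shown):
Step 0: [s0]yxxy  (head at position 0)
Step 1: move right → y[s0]xxy  (head at position 1)
Step 2: move right → y□[sR]xy  (head at position 2)

After 2 steps, the head is at position 2.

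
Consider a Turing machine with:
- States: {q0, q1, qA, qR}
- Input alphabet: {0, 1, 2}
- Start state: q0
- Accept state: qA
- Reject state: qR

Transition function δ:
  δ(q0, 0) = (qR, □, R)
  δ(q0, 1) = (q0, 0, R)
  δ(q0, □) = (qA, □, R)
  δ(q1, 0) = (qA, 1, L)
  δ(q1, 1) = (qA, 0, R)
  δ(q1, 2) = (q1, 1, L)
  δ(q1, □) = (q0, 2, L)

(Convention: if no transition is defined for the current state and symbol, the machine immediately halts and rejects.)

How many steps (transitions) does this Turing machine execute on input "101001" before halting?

Execution trace:
Initial: [q0]101001
Step 1: δ(q0, 1) = (q0, 0, R) → 0[q0]01001
Step 2: δ(q0, 0) = (qR, □, R) → 0□[qR]1001

The machine reaches the reject state qR and halts.

The machine executed 2 steps before halting.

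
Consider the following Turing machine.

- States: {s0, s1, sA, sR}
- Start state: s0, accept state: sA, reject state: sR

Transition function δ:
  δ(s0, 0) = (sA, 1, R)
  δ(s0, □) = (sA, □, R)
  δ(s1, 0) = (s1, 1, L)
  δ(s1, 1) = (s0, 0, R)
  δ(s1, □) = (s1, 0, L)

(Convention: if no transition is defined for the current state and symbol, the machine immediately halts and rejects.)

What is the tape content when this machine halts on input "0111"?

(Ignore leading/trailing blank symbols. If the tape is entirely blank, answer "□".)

Execution trace:
Initial: [s0]0111
Step 1: δ(s0, 0) = (sA, 1, R) → 1[sA]111

The machine reaches the accept state sA and halts.

Final tape (ignoring leading/trailing blanks): 1111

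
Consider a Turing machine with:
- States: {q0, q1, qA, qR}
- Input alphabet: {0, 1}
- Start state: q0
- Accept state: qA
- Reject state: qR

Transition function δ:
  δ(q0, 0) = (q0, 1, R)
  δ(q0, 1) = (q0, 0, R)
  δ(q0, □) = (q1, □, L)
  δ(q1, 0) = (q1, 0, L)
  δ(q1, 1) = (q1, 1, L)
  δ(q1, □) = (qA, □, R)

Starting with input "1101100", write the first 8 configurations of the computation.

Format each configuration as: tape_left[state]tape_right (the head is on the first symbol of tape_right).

Transitions applied:
Step 1: δ(q0, 1) = (q0, 0, R)
Step 2: δ(q0, 1) = (q0, 0, R)
Step 3: δ(q0, 0) = (q0, 1, R)
Step 4: δ(q0, 1) = (q0, 0, R)
Step 5: δ(q0, 1) = (q0, 0, R)
Step 6: δ(q0, 0) = (q0, 1, R)
Step 7: δ(q0, 0) = (q0, 1, R)

The first 8 configurations are:
[q0]1101100 ⊢ 0[q0]101100 ⊢ 00[q0]01100 ⊢ 001[q0]1100 ⊢ 0010[q0]100 ⊢ 00100[q0]00 ⊢ 001001[q0]0 ⊢ 0010011[q0]□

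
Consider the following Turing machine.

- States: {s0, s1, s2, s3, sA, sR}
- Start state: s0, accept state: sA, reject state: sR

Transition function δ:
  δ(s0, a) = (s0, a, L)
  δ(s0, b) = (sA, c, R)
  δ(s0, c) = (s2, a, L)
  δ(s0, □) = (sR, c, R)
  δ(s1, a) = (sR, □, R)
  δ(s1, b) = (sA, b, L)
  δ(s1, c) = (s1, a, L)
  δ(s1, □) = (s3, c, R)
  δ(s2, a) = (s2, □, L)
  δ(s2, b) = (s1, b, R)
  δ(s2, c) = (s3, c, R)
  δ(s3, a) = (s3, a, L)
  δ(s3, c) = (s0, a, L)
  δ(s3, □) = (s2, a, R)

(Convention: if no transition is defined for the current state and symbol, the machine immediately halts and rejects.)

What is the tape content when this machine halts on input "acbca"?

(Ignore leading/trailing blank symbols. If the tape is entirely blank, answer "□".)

Execution trace:
Initial: [s0]acbca
Step 1: δ(s0, a) = (s0, a, L) → [s0]□acbca
Step 2: δ(s0, □) = (sR, c, R) → c[sR]acbca

The machine reaches the reject state sR and halts.

Final tape (ignoring leading/trailing blanks): cacbca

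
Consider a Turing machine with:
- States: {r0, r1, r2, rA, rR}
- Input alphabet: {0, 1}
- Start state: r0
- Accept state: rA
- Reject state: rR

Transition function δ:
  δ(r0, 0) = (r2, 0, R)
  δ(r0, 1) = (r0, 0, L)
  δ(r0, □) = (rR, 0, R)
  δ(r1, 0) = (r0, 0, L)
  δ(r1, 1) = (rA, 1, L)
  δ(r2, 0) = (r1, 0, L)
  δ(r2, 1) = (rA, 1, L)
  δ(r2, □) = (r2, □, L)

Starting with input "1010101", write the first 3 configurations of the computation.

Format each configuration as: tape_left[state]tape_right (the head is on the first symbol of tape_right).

Transitions applied:
Step 1: δ(r0, 1) = (r0, 0, L)
Step 2: δ(r0, □) = (rR, 0, R)

The first 3 configurations are:
[r0]1010101 ⊢ [r0]□0010101 ⊢ 0[rR]0010101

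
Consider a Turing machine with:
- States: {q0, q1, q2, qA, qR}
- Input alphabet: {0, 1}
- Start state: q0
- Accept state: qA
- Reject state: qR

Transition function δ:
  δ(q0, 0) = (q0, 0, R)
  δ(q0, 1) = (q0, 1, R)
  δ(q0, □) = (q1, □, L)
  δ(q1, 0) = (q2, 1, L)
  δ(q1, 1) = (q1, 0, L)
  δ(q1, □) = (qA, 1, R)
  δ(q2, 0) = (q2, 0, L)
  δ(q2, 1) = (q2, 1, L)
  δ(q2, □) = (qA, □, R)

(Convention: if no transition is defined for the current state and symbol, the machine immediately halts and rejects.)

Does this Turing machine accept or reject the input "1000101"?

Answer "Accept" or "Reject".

Execution trace:
Initial: [q0]1000101
Step 1: δ(q0, 1) = (q0, 1, R) → 1[q0]000101
Step 2: δ(q0, 0) = (q0, 0, R) → 10[q0]00101
Step 3: δ(q0, 0) = (q0, 0, R) → 100[q0]0101
Step 4: δ(q0, 0) = (q0, 0, R) → 1000[q0]101
Step 5: δ(q0, 1) = (q0, 1, R) → 10001[q0]01
Step 6: δ(q0, 0) = (q0, 0, R) → 100010[q0]1
Step 7: δ(q0, 1) = (q0, 1, R) → 1000101[q0]□
Step 8: δ(q0, □) = (q1, □, L) → 100010[q1]1□
Step 9: δ(q1, 1) = (q1, 0, L) → 10001[q1]00□
Step 10: δ(q1, 0) = (q2, 1, L) → 1000[q2]110□
Step 11: δ(q2, 1) = (q2, 1, L) → 100[q2]0110□
Step 12: δ(q2, 0) = (q2, 0, L) → 10[q2]00110□
Step 13: δ(q2, 0) = (q2, 0, L) → 1[q2]000110□
Step 14: δ(q2, 0) = (q2, 0, L) → [q2]1000110□
Step 15: δ(q2, 1) = (q2, 1, L) → [q2]□1000110□
Step 16: δ(q2, □) = (qA, □, R) → □[qA]1000110□

The machine reaches the accept state qA and halts.

Answer: Accept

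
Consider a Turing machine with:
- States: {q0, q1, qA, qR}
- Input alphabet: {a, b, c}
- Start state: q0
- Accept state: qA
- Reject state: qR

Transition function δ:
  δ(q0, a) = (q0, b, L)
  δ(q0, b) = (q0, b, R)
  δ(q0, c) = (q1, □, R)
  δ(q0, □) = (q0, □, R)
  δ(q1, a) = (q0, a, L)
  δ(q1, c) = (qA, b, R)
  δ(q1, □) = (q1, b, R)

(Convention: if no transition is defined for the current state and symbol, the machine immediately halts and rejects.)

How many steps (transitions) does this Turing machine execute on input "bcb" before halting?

Execution trace:
Initial: [q0]bcb
Step 1: δ(q0, b) = (q0, b, R) → b[q0]cb
Step 2: δ(q0, c) = (q1, □, R) → b□[q1]b

No transition is defined for δ(q1, b). By convention the machine halts and rejects.

The machine executed 2 steps before halting.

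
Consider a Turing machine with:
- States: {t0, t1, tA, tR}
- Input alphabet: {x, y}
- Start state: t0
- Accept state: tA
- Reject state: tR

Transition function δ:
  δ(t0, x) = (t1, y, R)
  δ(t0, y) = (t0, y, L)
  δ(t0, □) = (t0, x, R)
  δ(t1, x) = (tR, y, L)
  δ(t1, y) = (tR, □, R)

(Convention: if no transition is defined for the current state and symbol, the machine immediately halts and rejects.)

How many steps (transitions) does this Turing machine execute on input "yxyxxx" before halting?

Execution trace:
Initial: [t0]yxyxxx
Step 1: δ(t0, y) = (t0, y, L) → [t0]□yxyxxx
Step 2: δ(t0, □) = (t0, x, R) → x[t0]yxyxxx
Step 3: δ(t0, y) = (t0, y, L) → [t0]xyxyxxx
Step 4: δ(t0, x) = (t1, y, R) → y[t1]yxyxxx
Step 5: δ(t1, y) = (tR, □, R) → y□[tR]xyxxx

The machine reaches the reject state tR and halts.

The machine executed 5 steps before halting.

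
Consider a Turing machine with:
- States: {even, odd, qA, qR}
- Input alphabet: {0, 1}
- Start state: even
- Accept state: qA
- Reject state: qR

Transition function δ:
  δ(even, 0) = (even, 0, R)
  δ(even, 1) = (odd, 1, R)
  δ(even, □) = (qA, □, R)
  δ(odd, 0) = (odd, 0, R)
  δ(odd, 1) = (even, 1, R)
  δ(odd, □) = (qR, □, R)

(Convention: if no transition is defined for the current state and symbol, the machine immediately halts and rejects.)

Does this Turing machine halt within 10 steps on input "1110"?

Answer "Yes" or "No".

Execution trace:
Initial: [even]1110
Step 1: δ(even, 1) = (odd, 1, R) → 1[odd]110
Step 2: δ(odd, 1) = (even, 1, R) → 11[even]10
Step 3: δ(even, 1) = (odd, 1, R) → 111[odd]0
Step 4: δ(odd, 0) = (odd, 0, R) → 1110[odd]□
Step 5: δ(odd, □) = (qR, □, R) → 1110□[qR]□

The machine reaches the reject state qR and halts.
The machine halted after 5 steps (within the 10-step bound).

Answer: Yes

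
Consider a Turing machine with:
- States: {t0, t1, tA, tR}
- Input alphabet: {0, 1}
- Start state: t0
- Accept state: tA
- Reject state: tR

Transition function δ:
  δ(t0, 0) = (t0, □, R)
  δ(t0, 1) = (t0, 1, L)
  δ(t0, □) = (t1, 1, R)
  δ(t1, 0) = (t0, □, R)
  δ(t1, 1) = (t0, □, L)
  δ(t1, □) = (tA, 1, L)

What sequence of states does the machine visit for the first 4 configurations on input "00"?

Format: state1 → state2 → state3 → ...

Execution trace:
Initial: [t0]00
Step 1: δ(t0, 0) = (t0, □, R) → □[t0]0
Step 2: δ(t0, 0) = (t0, □, R) → □□[t0]□
Step 3: δ(t0, □) = (t1, 1, R) → □□1[t1]□

State sequence: t0 → t0 → t0 → t1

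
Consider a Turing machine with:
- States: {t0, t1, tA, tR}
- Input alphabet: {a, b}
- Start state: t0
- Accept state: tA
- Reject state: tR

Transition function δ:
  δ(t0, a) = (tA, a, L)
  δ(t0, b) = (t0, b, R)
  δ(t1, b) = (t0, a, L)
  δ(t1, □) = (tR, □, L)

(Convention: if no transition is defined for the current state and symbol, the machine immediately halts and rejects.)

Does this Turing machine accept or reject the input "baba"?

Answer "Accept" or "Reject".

Execution trace:
Initial: [t0]baba
Step 1: δ(t0, b) = (t0, b, R) → b[t0]aba
Step 2: δ(t0, a) = (tA, a, L) → [tA]baba

The machine reaches the accept state tA and halts.

Answer: Accept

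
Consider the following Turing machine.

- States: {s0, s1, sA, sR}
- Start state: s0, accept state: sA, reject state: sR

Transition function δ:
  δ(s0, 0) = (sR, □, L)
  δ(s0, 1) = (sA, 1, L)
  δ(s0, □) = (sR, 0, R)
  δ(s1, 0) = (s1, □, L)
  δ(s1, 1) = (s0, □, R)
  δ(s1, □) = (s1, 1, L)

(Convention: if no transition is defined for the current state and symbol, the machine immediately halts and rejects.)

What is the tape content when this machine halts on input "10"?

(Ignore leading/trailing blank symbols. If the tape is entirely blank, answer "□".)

Execution trace:
Initial: [s0]10
Step 1: δ(s0, 1) = (sA, 1, L) → [sA]□10

The machine reaches the accept state sA and halts.

Final tape (ignoring leading/trailing blanks): 10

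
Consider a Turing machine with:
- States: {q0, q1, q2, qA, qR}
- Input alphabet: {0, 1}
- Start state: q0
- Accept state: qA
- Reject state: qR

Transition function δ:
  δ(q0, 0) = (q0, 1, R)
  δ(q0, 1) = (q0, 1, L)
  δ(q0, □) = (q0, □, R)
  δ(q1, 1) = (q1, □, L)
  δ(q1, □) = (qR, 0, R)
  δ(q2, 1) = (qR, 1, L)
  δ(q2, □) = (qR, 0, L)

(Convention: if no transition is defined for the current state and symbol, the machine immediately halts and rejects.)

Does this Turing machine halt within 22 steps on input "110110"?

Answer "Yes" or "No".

Execution trace:
Initial: [q0]110110
Step 1: δ(q0, 1) = (q0, 1, L) → [q0]□110110
Step 2: δ(q0, □) = (q0, □, R) → □[q0]110110
Step 3: δ(q0, 1) = (q0, 1, L) → [q0]□110110
Step 4: δ(q0, □) = (q0, □, R) → □[q0]110110
Step 5: δ(q0, 1) = (q0, 1, L) → [q0]□110110
Step 6: δ(q0, □) = (q0, □, R) → □[q0]110110
Step 7: δ(q0, 1) = (q0, 1, L) → [q0]□110110
Step 8: δ(q0, □) = (q0, □, R) → □[q0]110110
Step 9: δ(q0, 1) = (q0, 1, L) → [q0]□110110
Step 10: δ(q0, □) = (q0, □, R) → □[q0]110110
Step 11: δ(q0, 1) = (q0, 1, L) → [q0]□110110
Step 12: δ(q0, □) = (q0, □, R) → □[q0]110110
Step 13: δ(q0, 1) = (q0, 1, L) → [q0]□110110
Step 14: δ(q0, □) = (q0, □, R) → □[q0]110110
Step 15: δ(q0, 1) = (q0, 1, L) → [q0]□110110
Step 16: δ(q0, □) = (q0, □, R) → □[q0]110110
Step 17: δ(q0, 1) = (q0, 1, L) → [q0]□110110
Step 18: δ(q0, □) = (q0, □, R) → □[q0]110110
Step 19: δ(q0, 1) = (q0, 1, L) → [q0]□110110
Step 20: δ(q0, □) = (q0, □, R) → □[q0]110110
Step 21: δ(q0, 1) = (q0, 1, L) → [q0]□110110
Step 22: δ(q0, □) = (q0, □, R) → □[q0]110110

The machine has not reached a halting state after 22 steps.
The machine did not halt within the 22-step bound.

Answer: No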